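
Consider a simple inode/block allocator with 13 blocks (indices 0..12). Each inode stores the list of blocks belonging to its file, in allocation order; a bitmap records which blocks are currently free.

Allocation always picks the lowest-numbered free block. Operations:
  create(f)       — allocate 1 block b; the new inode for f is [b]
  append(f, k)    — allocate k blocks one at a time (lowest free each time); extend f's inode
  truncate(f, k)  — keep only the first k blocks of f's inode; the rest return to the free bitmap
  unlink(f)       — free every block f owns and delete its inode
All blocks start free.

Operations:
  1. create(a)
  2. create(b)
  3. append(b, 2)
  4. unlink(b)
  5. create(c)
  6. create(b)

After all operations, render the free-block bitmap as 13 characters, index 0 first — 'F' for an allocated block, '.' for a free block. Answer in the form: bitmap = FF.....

bitmap = FFF..........

create(a): bitmap=F............ | a=[0]
create(b): bitmap=FF........... | a=[0] b=[1]
append(b, 2): bitmap=FFFF......... | a=[0] b=[1, 2, 3]
unlink(b): bitmap=F............ | a=[0]
create(c): bitmap=FF........... | a=[0] c=[1]
create(b): bitmap=FFF.......... | a=[0] b=[2] c=[1]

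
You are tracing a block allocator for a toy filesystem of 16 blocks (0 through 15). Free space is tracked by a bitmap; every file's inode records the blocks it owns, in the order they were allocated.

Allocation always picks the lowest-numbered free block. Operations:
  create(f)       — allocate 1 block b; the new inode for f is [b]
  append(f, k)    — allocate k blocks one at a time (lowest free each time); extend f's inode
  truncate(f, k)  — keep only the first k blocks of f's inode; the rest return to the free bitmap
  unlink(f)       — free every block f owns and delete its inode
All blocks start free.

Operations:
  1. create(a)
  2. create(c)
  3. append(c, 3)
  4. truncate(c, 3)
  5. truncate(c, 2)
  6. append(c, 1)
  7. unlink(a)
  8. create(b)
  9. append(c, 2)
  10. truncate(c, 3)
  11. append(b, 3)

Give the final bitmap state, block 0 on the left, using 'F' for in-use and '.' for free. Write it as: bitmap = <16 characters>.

bitmap = FFFFFFF.........

after create(a) → a:[0]  free=[F...............]
after create(c) → a:[0], c:[1]  free=[FF..............]
after append(c, 3) → a:[0], c:[1, 2, 3, 4]  free=[FFFFF...........]
after truncate(c, 3) → a:[0], c:[1, 2, 3]  free=[FFFF............]
after truncate(c, 2) → a:[0], c:[1, 2]  free=[FFF.............]
after append(c, 1) → a:[0], c:[1, 2, 3]  free=[FFFF............]
after unlink(a) → c:[1, 2, 3]  free=[.FFF............]
after create(b) → b:[0], c:[1, 2, 3]  free=[FFFF............]
after append(c, 2) → b:[0], c:[1, 2, 3, 4, 5]  free=[FFFFFF..........]
after truncate(c, 3) → b:[0], c:[1, 2, 3]  free=[FFFF............]
after append(b, 3) → b:[0, 4, 5, 6], c:[1, 2, 3]  free=[FFFFFFF.........]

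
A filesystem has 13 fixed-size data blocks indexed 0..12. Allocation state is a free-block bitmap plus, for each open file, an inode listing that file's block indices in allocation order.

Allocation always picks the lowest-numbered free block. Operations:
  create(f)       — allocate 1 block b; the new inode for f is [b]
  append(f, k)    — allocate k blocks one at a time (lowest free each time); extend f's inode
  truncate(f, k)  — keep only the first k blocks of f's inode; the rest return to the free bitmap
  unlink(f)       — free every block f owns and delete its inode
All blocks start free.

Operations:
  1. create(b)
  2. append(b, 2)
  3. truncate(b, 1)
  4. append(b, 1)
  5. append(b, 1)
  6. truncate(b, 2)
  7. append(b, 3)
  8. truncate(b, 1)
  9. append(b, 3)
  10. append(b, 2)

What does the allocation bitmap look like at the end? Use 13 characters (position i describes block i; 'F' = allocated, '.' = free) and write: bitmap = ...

[1] create(b) — b=0 (map F............)
[2] append(b, 2) — b=0,1,2 (map FFF..........)
[3] truncate(b, 1) — b=0 (map F............)
[4] append(b, 1) — b=0,1 (map FF...........)
[5] append(b, 1) — b=0,1,2 (map FFF..........)
[6] truncate(b, 2) — b=0,1 (map FF...........)
[7] append(b, 3) — b=0,1,2,3,4 (map FFFFF........)
[8] truncate(b, 1) — b=0 (map F............)
[9] append(b, 3) — b=0,1,2,3 (map FFFF.........)
[10] append(b, 2) — b=0,1,2,3,4,5 (map FFFFFF.......)

bitmap = FFFFFF.......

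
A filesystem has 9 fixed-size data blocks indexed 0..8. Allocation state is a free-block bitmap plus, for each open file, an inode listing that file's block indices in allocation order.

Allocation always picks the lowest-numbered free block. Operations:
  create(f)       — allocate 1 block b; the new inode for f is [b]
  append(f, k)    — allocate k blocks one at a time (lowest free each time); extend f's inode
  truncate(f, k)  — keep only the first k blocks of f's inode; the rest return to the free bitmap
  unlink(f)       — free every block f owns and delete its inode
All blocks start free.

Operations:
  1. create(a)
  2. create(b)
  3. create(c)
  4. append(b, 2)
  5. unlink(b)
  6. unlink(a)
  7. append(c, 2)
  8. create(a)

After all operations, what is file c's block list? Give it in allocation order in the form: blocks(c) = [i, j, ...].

create(a): bitmap=F........ | a=[0]
create(b): bitmap=FF....... | a=[0] b=[1]
create(c): bitmap=FFF...... | a=[0] b=[1] c=[2]
append(b, 2): bitmap=FFFFF.... | a=[0] b=[1, 3, 4] c=[2]
unlink(b): bitmap=F.F...... | a=[0] c=[2]
unlink(a): bitmap=..F...... | c=[2]
append(c, 2): bitmap=FFF...... | c=[2, 0, 1]
create(a): bitmap=FFFF..... | a=[3] c=[2, 0, 1]

blocks(c) = [2, 0, 1]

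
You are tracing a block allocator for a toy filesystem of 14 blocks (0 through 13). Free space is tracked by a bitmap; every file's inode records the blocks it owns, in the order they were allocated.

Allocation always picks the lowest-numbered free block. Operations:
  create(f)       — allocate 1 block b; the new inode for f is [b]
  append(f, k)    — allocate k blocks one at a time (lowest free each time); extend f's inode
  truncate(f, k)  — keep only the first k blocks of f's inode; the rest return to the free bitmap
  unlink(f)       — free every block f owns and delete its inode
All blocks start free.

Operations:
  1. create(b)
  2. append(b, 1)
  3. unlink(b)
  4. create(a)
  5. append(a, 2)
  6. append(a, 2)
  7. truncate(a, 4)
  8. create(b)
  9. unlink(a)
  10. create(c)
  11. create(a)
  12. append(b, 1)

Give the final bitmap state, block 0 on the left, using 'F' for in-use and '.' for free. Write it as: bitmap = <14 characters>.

create(b): bitmap=F............. | b=[0]
append(b, 1): bitmap=FF............ | b=[0, 1]
unlink(b): bitmap=.............. | 
create(a): bitmap=F............. | a=[0]
append(a, 2): bitmap=FFF........... | a=[0, 1, 2]
append(a, 2): bitmap=FFFFF......... | a=[0, 1, 2, 3, 4]
truncate(a, 4): bitmap=FFFF.......... | a=[0, 1, 2, 3]
create(b): bitmap=FFFFF......... | a=[0, 1, 2, 3] b=[4]
unlink(a): bitmap=....F......... | b=[4]
create(c): bitmap=F...F......... | b=[4] c=[0]
create(a): bitmap=FF..F......... | a=[1] b=[4] c=[0]
append(b, 1): bitmap=FFF.F......... | a=[1] b=[4, 2] c=[0]

bitmap = FFF.F.........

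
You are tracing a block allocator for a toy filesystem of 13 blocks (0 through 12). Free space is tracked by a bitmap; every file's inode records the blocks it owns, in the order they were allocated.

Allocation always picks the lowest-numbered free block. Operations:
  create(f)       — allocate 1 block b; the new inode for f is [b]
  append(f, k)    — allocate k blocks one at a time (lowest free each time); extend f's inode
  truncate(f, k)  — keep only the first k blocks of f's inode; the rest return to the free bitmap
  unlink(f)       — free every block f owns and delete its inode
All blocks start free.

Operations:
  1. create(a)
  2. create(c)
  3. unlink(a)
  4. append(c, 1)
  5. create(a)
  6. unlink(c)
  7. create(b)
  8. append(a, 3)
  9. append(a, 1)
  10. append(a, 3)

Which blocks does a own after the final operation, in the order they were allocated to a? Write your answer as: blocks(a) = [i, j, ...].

after create(a) → a:[0]  free=[F............]
after create(c) → a:[0], c:[1]  free=[FF...........]
after unlink(a) → c:[1]  free=[.F...........]
after append(c, 1) → c:[1, 0]  free=[FF...........]
after create(a) → a:[2], c:[1, 0]  free=[FFF..........]
after unlink(c) → a:[2]  free=[..F..........]
after create(b) → a:[2], b:[0]  free=[F.F..........]
after append(a, 3) → a:[2, 1, 3, 4], b:[0]  free=[FFFFF........]
after append(a, 1) → a:[2, 1, 3, 4, 5], b:[0]  free=[FFFFFF.......]
after append(a, 3) → a:[2, 1, 3, 4, 5, 6, 7, 8], b:[0]  free=[FFFFFFFFF....]

blocks(a) = [2, 1, 3, 4, 5, 6, 7, 8]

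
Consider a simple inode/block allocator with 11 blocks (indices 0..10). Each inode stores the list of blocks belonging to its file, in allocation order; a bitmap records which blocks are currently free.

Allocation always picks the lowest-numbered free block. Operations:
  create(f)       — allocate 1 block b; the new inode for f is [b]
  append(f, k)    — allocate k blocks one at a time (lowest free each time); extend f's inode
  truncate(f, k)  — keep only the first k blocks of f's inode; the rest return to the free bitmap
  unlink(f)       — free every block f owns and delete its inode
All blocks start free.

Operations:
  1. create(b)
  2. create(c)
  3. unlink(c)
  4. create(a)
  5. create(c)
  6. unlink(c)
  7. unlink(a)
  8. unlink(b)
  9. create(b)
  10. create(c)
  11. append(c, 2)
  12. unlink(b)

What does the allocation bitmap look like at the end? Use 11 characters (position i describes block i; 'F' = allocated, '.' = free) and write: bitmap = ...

  1. create(b)  ⇒  F..........  {b→[0]}
  2. create(c)  ⇒  FF.........  {b→[0]; c→[1]}
  3. unlink(c)  ⇒  F..........  {b→[0]}
  4. create(a)  ⇒  FF.........  {a→[1]; b→[0]}
  5. create(c)  ⇒  FFF........  {a→[1]; b→[0]; c→[2]}
  6. unlink(c)  ⇒  FF.........  {a→[1]; b→[0]}
  7. unlink(a)  ⇒  F..........  {b→[0]}
  8. unlink(b)  ⇒  ...........  {}
  9. create(b)  ⇒  F..........  {b→[0]}
  10. create(c)  ⇒  FF.........  {b→[0]; c→[1]}
  11. append(c, 2)  ⇒  FFFF.......  {b→[0]; c→[1, 2, 3]}
  12. unlink(b)  ⇒  .FFF.......  {c→[1, 2, 3]}

bitmap = .FFF.......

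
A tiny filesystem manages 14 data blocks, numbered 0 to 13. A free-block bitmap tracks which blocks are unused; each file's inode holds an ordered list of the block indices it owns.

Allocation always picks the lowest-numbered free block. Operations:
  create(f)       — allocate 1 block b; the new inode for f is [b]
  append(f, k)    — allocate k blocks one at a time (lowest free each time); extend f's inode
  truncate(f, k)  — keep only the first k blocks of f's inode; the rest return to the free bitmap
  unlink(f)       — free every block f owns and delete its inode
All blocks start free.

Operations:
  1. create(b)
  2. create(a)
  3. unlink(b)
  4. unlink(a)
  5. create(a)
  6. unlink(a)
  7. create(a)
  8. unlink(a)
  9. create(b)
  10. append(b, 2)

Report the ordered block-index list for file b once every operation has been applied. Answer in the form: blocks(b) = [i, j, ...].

blocks(b) = [0, 1, 2]

[1] create(b) — b=0 (map F.............)
[2] create(a) — a=1 b=0 (map FF............)
[3] unlink(b) — a=1 (map .F............)
[4] unlink(a) —  (map ..............)
[5] create(a) — a=0 (map F.............)
[6] unlink(a) —  (map ..............)
[7] create(a) — a=0 (map F.............)
[8] unlink(a) —  (map ..............)
[9] create(b) — b=0 (map F.............)
[10] append(b, 2) — b=0,1,2 (map FFF...........)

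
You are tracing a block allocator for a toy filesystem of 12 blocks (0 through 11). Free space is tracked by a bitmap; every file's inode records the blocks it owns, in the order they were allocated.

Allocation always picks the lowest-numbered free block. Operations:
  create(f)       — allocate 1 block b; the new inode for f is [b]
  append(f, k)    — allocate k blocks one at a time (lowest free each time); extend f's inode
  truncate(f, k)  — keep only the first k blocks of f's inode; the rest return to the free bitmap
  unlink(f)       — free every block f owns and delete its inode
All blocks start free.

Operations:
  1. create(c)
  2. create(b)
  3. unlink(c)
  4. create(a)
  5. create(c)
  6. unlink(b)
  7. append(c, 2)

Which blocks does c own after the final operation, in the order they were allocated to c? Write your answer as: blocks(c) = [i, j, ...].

blocks(c) = [2, 1, 3]

  1. create(c)  ⇒  F...........  {c→[0]}
  2. create(b)  ⇒  FF..........  {b→[1]; c→[0]}
  3. unlink(c)  ⇒  .F..........  {b→[1]}
  4. create(a)  ⇒  FF..........  {a→[0]; b→[1]}
  5. create(c)  ⇒  FFF.........  {a→[0]; b→[1]; c→[2]}
  6. unlink(b)  ⇒  F.F.........  {a→[0]; c→[2]}
  7. append(c, 2)  ⇒  FFFF........  {a→[0]; c→[2, 1, 3]}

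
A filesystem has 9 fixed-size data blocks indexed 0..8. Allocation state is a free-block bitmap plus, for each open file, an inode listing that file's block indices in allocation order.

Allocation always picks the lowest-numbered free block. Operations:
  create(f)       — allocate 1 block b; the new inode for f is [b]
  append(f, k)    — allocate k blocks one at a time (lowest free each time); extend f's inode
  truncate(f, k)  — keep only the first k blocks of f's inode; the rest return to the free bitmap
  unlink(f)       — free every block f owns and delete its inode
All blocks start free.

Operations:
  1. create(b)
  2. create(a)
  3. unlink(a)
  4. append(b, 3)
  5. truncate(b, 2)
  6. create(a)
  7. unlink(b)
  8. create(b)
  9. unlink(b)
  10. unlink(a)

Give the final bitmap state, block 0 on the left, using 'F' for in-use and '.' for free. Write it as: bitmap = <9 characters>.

create(b): bitmap=F........ | b=[0]
create(a): bitmap=FF....... | a=[1] b=[0]
unlink(a): bitmap=F........ | b=[0]
append(b, 3): bitmap=FFFF..... | b=[0, 1, 2, 3]
truncate(b, 2): bitmap=FF....... | b=[0, 1]
create(a): bitmap=FFF...... | a=[2] b=[0, 1]
unlink(b): bitmap=..F...... | a=[2]
create(b): bitmap=F.F...... | a=[2] b=[0]
unlink(b): bitmap=..F...... | a=[2]
unlink(a): bitmap=......... | 

bitmap = .........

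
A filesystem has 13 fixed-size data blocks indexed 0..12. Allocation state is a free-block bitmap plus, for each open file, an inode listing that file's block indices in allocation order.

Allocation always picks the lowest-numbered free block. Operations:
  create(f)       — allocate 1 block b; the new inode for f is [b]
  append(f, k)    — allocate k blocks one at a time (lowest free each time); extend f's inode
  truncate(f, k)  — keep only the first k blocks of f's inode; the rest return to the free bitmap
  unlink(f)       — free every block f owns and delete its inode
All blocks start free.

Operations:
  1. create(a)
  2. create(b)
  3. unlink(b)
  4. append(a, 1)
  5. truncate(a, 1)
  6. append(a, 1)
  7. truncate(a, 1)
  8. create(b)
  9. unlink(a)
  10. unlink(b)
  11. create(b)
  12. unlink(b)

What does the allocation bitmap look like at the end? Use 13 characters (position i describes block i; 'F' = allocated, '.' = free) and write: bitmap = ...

bitmap = .............

after create(a) → a:[0]  free=[F............]
after create(b) → a:[0], b:[1]  free=[FF...........]
after unlink(b) → a:[0]  free=[F............]
after append(a, 1) → a:[0, 1]  free=[FF...........]
after truncate(a, 1) → a:[0]  free=[F............]
after append(a, 1) → a:[0, 1]  free=[FF...........]
after truncate(a, 1) → a:[0]  free=[F............]
after create(b) → a:[0], b:[1]  free=[FF...........]
after unlink(a) → b:[1]  free=[.F...........]
after unlink(b) →   free=[.............]
after create(b) → b:[0]  free=[F............]
after unlink(b) →   free=[.............]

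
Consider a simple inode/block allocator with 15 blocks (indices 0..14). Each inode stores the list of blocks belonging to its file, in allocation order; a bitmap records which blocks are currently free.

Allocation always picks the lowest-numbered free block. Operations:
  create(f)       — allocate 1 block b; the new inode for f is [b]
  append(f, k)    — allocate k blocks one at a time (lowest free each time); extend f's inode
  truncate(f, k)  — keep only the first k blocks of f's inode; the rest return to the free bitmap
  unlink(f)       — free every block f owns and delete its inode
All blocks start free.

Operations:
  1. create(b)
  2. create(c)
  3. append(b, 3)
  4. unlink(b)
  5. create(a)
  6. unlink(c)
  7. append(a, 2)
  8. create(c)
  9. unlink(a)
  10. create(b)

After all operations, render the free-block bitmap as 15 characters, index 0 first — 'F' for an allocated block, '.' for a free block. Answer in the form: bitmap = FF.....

bitmap = F..F...........

after create(b) → b:[0]  free=[F..............]
after create(c) → b:[0], c:[1]  free=[FF.............]
after append(b, 3) → b:[0, 2, 3, 4], c:[1]  free=[FFFFF..........]
after unlink(b) → c:[1]  free=[.F.............]
after create(a) → a:[0], c:[1]  free=[FF.............]
after unlink(c) → a:[0]  free=[F..............]
after append(a, 2) → a:[0, 1, 2]  free=[FFF............]
after create(c) → a:[0, 1, 2], c:[3]  free=[FFFF...........]
after unlink(a) → c:[3]  free=[...F...........]
after create(b) → b:[0], c:[3]  free=[F..F...........]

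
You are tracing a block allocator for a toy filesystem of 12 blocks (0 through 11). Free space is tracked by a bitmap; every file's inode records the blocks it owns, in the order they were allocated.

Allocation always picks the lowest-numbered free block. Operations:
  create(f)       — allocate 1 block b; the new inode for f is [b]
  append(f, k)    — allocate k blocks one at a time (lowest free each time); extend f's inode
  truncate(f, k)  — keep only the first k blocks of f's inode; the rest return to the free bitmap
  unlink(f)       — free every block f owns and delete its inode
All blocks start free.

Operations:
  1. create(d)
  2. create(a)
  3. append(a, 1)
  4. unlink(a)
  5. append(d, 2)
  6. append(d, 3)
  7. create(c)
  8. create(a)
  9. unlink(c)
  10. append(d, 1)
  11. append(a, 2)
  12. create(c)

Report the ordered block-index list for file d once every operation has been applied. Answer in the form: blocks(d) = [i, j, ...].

blocks(d) = [0, 1, 2, 3, 4, 5, 6]

create(d): bitmap=F........... | d=[0]
create(a): bitmap=FF.......... | a=[1] d=[0]
append(a, 1): bitmap=FFF......... | a=[1, 2] d=[0]
unlink(a): bitmap=F........... | d=[0]
append(d, 2): bitmap=FFF......... | d=[0, 1, 2]
append(d, 3): bitmap=FFFFFF...... | d=[0, 1, 2, 3, 4, 5]
create(c): bitmap=FFFFFFF..... | c=[6] d=[0, 1, 2, 3, 4, 5]
create(a): bitmap=FFFFFFFF.... | a=[7] c=[6] d=[0, 1, 2, 3, 4, 5]
unlink(c): bitmap=FFFFFF.F.... | a=[7] d=[0, 1, 2, 3, 4, 5]
append(d, 1): bitmap=FFFFFFFF.... | a=[7] d=[0, 1, 2, 3, 4, 5, 6]
append(a, 2): bitmap=FFFFFFFFFF.. | a=[7, 8, 9] d=[0, 1, 2, 3, 4, 5, 6]
create(c): bitmap=FFFFFFFFFFF. | a=[7, 8, 9] c=[10] d=[0, 1, 2, 3, 4, 5, 6]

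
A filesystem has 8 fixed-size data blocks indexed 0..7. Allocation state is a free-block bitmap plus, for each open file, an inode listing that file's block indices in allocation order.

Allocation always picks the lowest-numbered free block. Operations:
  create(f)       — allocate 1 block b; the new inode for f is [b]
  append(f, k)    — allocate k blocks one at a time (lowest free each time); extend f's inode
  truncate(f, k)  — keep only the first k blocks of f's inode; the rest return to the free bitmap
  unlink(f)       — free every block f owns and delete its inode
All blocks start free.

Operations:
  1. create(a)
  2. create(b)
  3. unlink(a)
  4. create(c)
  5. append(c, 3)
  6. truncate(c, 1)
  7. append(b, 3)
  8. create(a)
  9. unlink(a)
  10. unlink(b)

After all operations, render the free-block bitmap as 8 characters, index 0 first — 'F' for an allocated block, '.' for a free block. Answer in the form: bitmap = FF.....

bitmap = F.......

create(a): bitmap=F....... | a=[0]
create(b): bitmap=FF...... | a=[0] b=[1]
unlink(a): bitmap=.F...... | b=[1]
create(c): bitmap=FF...... | b=[1] c=[0]
append(c, 3): bitmap=FFFFF... | b=[1] c=[0, 2, 3, 4]
truncate(c, 1): bitmap=FF...... | b=[1] c=[0]
append(b, 3): bitmap=FFFFF... | b=[1, 2, 3, 4] c=[0]
create(a): bitmap=FFFFFF.. | a=[5] b=[1, 2, 3, 4] c=[0]
unlink(a): bitmap=FFFFF... | b=[1, 2, 3, 4] c=[0]
unlink(b): bitmap=F....... | c=[0]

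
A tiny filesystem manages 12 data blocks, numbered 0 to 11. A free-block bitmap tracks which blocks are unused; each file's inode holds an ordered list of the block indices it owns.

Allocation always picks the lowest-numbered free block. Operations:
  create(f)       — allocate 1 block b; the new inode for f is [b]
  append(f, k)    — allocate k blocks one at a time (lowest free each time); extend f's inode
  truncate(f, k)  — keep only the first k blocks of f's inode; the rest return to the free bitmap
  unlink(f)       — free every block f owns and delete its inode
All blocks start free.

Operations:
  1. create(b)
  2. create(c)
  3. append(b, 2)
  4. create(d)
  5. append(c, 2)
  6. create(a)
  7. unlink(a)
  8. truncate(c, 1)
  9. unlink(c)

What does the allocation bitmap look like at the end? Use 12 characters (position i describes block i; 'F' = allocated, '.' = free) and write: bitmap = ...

after create(b) → b:[0]  free=[F...........]
after create(c) → b:[0], c:[1]  free=[FF..........]
after append(b, 2) → b:[0, 2, 3], c:[1]  free=[FFFF........]
after create(d) → b:[0, 2, 3], c:[1], d:[4]  free=[FFFFF.......]
after append(c, 2) → b:[0, 2, 3], c:[1, 5, 6], d:[4]  free=[FFFFFFF.....]
after create(a) → a:[7], b:[0, 2, 3], c:[1, 5, 6], d:[4]  free=[FFFFFFFF....]
after unlink(a) → b:[0, 2, 3], c:[1, 5, 6], d:[4]  free=[FFFFFFF.....]
after truncate(c, 1) → b:[0, 2, 3], c:[1], d:[4]  free=[FFFFF.......]
after unlink(c) → b:[0, 2, 3], d:[4]  free=[F.FFF.......]

bitmap = F.FFF.......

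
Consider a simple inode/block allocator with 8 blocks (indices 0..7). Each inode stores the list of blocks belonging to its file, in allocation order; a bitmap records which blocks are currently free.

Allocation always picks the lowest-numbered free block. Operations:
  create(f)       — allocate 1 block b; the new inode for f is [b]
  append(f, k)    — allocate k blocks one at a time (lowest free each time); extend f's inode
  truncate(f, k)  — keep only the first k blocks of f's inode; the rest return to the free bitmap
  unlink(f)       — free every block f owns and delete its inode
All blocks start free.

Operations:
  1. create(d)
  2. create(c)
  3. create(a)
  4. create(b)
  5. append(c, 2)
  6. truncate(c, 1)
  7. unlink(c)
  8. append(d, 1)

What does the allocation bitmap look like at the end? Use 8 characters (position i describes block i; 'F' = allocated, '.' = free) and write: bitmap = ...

after create(d) → d:[0]  free=[F.......]
after create(c) → c:[1], d:[0]  free=[FF......]
after create(a) → a:[2], c:[1], d:[0]  free=[FFF.....]
after create(b) → a:[2], b:[3], c:[1], d:[0]  free=[FFFF....]
after append(c, 2) → a:[2], b:[3], c:[1, 4, 5], d:[0]  free=[FFFFFF..]
after truncate(c, 1) → a:[2], b:[3], c:[1], d:[0]  free=[FFFF....]
after unlink(c) → a:[2], b:[3], d:[0]  free=[F.FF....]
after append(d, 1) → a:[2], b:[3], d:[0, 1]  free=[FFFF....]

bitmap = FFFF....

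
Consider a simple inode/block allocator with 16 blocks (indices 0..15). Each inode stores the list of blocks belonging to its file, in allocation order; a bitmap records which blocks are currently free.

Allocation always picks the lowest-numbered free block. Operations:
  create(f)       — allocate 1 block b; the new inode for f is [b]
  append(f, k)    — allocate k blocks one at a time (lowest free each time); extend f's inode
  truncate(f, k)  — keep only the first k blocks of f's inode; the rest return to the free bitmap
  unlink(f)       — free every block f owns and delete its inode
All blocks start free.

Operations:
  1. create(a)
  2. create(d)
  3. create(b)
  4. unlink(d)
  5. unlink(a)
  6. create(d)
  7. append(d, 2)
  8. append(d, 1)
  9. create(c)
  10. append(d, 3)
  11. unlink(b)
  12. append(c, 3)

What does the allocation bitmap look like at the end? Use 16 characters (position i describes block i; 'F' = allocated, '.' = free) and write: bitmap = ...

bitmap = FFFFFFFFFFF.....

  1. create(a)  ⇒  F...............  {a→[0]}
  2. create(d)  ⇒  FF..............  {a→[0]; d→[1]}
  3. create(b)  ⇒  FFF.............  {a→[0]; b→[2]; d→[1]}
  4. unlink(d)  ⇒  F.F.............  {a→[0]; b→[2]}
  5. unlink(a)  ⇒  ..F.............  {b→[2]}
  6. create(d)  ⇒  F.F.............  {b→[2]; d→[0]}
  7. append(d, 2)  ⇒  FFFF............  {b→[2]; d→[0, 1, 3]}
  8. append(d, 1)  ⇒  FFFFF...........  {b→[2]; d→[0, 1, 3, 4]}
  9. create(c)  ⇒  FFFFFF..........  {b→[2]; c→[5]; d→[0, 1, 3, 4]}
  10. append(d, 3)  ⇒  FFFFFFFFF.......  {b→[2]; c→[5]; d→[0, 1, 3, 4, 6, 7, 8]}
  11. unlink(b)  ⇒  FF.FFFFFF.......  {c→[5]; d→[0, 1, 3, 4, 6, 7, 8]}
  12. append(c, 3)  ⇒  FFFFFFFFFFF.....  {c→[5, 2, 9, 10]; d→[0, 1, 3, 4, 6, 7, 8]}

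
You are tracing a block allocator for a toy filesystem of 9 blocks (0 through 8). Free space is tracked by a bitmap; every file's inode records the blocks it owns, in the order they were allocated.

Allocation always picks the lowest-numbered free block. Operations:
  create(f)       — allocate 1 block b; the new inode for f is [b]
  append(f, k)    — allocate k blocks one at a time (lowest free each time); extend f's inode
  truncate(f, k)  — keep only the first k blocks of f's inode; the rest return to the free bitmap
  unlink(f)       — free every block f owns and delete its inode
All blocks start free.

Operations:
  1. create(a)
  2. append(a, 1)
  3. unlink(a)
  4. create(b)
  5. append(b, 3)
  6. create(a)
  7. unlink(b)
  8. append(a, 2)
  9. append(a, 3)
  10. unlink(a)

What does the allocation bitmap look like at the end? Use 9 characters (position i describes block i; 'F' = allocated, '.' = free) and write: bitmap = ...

bitmap = .........

  1. create(a)  ⇒  F........  {a→[0]}
  2. append(a, 1)  ⇒  FF.......  {a→[0, 1]}
  3. unlink(a)  ⇒  .........  {}
  4. create(b)  ⇒  F........  {b→[0]}
  5. append(b, 3)  ⇒  FFFF.....  {b→[0, 1, 2, 3]}
  6. create(a)  ⇒  FFFFF....  {a→[4]; b→[0, 1, 2, 3]}
  7. unlink(b)  ⇒  ....F....  {a→[4]}
  8. append(a, 2)  ⇒  FF..F....  {a→[4, 0, 1]}
  9. append(a, 3)  ⇒  FFFFFF...  {a→[4, 0, 1, 2, 3, 5]}
  10. unlink(a)  ⇒  .........  {}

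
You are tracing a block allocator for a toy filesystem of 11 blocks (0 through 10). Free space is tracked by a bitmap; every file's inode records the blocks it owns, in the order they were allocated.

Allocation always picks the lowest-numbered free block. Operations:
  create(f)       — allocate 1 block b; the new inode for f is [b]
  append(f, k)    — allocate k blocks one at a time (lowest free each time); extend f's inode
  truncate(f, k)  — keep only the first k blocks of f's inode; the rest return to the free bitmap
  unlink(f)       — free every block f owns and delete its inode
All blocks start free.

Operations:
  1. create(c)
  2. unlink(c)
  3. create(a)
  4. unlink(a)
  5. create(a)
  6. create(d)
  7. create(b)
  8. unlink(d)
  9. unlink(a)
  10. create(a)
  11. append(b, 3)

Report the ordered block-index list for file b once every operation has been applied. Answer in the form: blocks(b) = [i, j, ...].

  1. create(c)  ⇒  F..........  {c→[0]}
  2. unlink(c)  ⇒  ...........  {}
  3. create(a)  ⇒  F..........  {a→[0]}
  4. unlink(a)  ⇒  ...........  {}
  5. create(a)  ⇒  F..........  {a→[0]}
  6. create(d)  ⇒  FF.........  {a→[0]; d→[1]}
  7. create(b)  ⇒  FFF........  {a→[0]; b→[2]; d→[1]}
  8. unlink(d)  ⇒  F.F........  {a→[0]; b→[2]}
  9. unlink(a)  ⇒  ..F........  {b→[2]}
  10. create(a)  ⇒  F.F........  {a→[0]; b→[2]}
  11. append(b, 3)  ⇒  FFFFF......  {a→[0]; b→[2, 1, 3, 4]}

blocks(b) = [2, 1, 3, 4]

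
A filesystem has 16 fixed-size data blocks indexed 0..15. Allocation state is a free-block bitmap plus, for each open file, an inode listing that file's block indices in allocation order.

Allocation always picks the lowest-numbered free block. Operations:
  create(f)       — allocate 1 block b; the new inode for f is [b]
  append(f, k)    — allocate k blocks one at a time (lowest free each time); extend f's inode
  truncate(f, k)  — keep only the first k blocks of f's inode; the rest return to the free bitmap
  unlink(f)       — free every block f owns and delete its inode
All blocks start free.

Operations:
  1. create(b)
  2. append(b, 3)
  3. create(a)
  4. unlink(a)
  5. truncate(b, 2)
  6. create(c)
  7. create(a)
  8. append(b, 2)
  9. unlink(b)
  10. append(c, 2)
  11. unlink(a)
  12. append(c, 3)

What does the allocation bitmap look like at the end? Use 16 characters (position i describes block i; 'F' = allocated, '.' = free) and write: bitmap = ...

bitmap = FFFFFF..........

[1] create(b) — b=0 (map F...............)
[2] append(b, 3) — b=0,1,2,3 (map FFFF............)
[3] create(a) — a=4 b=0,1,2,3 (map FFFFF...........)
[4] unlink(a) — b=0,1,2,3 (map FFFF............)
[5] truncate(b, 2) — b=0,1 (map FF..............)
[6] create(c) — b=0,1 c=2 (map FFF.............)
[7] create(a) — a=3 b=0,1 c=2 (map FFFF............)
[8] append(b, 2) — a=3 b=0,1,4,5 c=2 (map FFFFFF..........)
[9] unlink(b) — a=3 c=2 (map ..FF............)
[10] append(c, 2) — a=3 c=2,0,1 (map FFFF............)
[11] unlink(a) — c=2,0,1 (map FFF.............)
[12] append(c, 3) — c=2,0,1,3,4,5 (map FFFFFF..........)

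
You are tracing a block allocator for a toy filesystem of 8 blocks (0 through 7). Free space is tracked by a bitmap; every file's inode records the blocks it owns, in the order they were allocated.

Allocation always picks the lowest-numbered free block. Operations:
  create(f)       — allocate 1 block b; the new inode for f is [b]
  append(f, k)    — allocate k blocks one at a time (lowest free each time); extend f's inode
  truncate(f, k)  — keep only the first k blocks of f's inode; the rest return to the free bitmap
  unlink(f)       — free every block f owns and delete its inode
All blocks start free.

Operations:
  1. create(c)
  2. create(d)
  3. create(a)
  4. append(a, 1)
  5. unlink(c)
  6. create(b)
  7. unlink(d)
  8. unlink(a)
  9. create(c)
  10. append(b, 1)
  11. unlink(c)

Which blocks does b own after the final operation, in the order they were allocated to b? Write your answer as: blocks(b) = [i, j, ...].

blocks(b) = [0, 2]

[1] create(c) — c=0 (map F.......)
[2] create(d) — c=0 d=1 (map FF......)
[3] create(a) — a=2 c=0 d=1 (map FFF.....)
[4] append(a, 1) — a=2,3 c=0 d=1 (map FFFF....)
[5] unlink(c) — a=2,3 d=1 (map .FFF....)
[6] create(b) — a=2,3 b=0 d=1 (map FFFF....)
[7] unlink(d) — a=2,3 b=0 (map F.FF....)
[8] unlink(a) — b=0 (map F.......)
[9] create(c) — b=0 c=1 (map FF......)
[10] append(b, 1) — b=0,2 c=1 (map FFF.....)
[11] unlink(c) — b=0,2 (map F.F.....)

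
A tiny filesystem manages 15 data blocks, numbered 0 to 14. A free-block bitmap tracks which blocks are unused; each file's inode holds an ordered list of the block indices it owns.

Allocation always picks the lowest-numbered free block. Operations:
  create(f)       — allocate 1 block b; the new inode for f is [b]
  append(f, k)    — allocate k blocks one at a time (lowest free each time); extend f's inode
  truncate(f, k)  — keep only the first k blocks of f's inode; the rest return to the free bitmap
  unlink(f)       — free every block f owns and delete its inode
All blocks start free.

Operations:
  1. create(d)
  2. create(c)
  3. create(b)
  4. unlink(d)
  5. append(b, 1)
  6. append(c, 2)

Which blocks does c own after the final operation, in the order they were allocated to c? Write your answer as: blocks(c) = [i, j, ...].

  1. create(d)  ⇒  F..............  {d→[0]}
  2. create(c)  ⇒  FF.............  {c→[1]; d→[0]}
  3. create(b)  ⇒  FFF............  {b→[2]; c→[1]; d→[0]}
  4. unlink(d)  ⇒  .FF............  {b→[2]; c→[1]}
  5. append(b, 1)  ⇒  FFF............  {b→[2, 0]; c→[1]}
  6. append(c, 2)  ⇒  FFFFF..........  {b→[2, 0]; c→[1, 3, 4]}

blocks(c) = [1, 3, 4]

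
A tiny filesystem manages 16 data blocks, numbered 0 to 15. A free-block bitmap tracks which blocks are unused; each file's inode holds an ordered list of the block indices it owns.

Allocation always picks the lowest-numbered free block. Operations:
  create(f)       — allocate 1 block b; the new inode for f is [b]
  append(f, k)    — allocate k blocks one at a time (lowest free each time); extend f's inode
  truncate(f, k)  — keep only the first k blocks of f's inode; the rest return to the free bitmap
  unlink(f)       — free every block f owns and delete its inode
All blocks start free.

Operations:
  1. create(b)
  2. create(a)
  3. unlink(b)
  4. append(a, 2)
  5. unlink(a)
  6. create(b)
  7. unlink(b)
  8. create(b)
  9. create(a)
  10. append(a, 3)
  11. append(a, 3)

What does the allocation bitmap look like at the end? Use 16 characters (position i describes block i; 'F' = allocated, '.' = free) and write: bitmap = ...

bitmap = FFFFFFFF........

  1. create(b)  ⇒  F...............  {b→[0]}
  2. create(a)  ⇒  FF..............  {a→[1]; b→[0]}
  3. unlink(b)  ⇒  .F..............  {a→[1]}
  4. append(a, 2)  ⇒  FFF.............  {a→[1, 0, 2]}
  5. unlink(a)  ⇒  ................  {}
  6. create(b)  ⇒  F...............  {b→[0]}
  7. unlink(b)  ⇒  ................  {}
  8. create(b)  ⇒  F...............  {b→[0]}
  9. create(a)  ⇒  FF..............  {a→[1]; b→[0]}
  10. append(a, 3)  ⇒  FFFFF...........  {a→[1, 2, 3, 4]; b→[0]}
  11. append(a, 3)  ⇒  FFFFFFFF........  {a→[1, 2, 3, 4, 5, 6, 7]; b→[0]}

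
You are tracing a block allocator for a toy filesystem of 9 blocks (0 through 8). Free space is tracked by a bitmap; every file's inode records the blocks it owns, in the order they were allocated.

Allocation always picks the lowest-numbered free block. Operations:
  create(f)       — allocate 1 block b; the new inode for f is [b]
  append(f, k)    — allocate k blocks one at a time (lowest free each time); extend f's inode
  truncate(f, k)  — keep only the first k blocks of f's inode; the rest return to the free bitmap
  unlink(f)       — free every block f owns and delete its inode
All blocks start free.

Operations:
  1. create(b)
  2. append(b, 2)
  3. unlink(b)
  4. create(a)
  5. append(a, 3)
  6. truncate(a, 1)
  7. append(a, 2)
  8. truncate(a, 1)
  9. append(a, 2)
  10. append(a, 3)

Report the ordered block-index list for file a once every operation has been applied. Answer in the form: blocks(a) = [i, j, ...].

after create(b) → b:[0]  free=[F........]
after append(b, 2) → b:[0, 1, 2]  free=[FFF......]
after unlink(b) →   free=[.........]
after create(a) → a:[0]  free=[F........]
after append(a, 3) → a:[0, 1, 2, 3]  free=[FFFF.....]
after truncate(a, 1) → a:[0]  free=[F........]
after append(a, 2) → a:[0, 1, 2]  free=[FFF......]
after truncate(a, 1) → a:[0]  free=[F........]
after append(a, 2) → a:[0, 1, 2]  free=[FFF......]
after append(a, 3) → a:[0, 1, 2, 3, 4, 5]  free=[FFFFFF...]

blocks(a) = [0, 1, 2, 3, 4, 5]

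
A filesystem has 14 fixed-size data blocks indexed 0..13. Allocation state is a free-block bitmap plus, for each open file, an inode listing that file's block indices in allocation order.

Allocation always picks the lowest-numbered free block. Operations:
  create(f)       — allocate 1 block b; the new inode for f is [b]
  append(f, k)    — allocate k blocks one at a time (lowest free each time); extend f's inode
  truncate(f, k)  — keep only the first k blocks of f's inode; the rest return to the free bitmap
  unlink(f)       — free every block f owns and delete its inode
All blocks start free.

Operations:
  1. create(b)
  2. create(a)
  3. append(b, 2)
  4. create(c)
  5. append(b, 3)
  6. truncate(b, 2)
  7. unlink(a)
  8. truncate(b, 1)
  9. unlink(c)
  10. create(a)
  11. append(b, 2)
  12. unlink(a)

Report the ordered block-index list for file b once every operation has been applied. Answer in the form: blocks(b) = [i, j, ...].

after create(b) → b:[0]  free=[F.............]
after create(a) → a:[1], b:[0]  free=[FF............]
after append(b, 2) → a:[1], b:[0, 2, 3]  free=[FFFF..........]
after create(c) → a:[1], b:[0, 2, 3], c:[4]  free=[FFFFF.........]
after append(b, 3) → a:[1], b:[0, 2, 3, 5, 6, 7], c:[4]  free=[FFFFFFFF......]
after truncate(b, 2) → a:[1], b:[0, 2], c:[4]  free=[FFF.F.........]
after unlink(a) → b:[0, 2], c:[4]  free=[F.F.F.........]
after truncate(b, 1) → b:[0], c:[4]  free=[F...F.........]
after unlink(c) → b:[0]  free=[F.............]
after create(a) → a:[1], b:[0]  free=[FF............]
after append(b, 2) → a:[1], b:[0, 2, 3]  free=[FFFF..........]
after unlink(a) → b:[0, 2, 3]  free=[F.FF..........]

blocks(b) = [0, 2, 3]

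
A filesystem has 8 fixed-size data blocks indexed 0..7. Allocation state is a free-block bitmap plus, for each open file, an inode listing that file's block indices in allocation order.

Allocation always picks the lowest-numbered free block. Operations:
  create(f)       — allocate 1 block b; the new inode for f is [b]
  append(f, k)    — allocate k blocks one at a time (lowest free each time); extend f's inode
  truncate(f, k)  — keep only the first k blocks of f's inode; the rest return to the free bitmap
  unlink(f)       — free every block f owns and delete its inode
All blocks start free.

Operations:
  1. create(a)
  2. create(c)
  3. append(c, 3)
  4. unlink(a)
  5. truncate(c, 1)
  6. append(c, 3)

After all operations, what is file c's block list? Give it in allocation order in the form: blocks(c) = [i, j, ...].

blocks(c) = [1, 0, 2, 3]

after create(a) → a:[0]  free=[F.......]
after create(c) → a:[0], c:[1]  free=[FF......]
after append(c, 3) → a:[0], c:[1, 2, 3, 4]  free=[FFFFF...]
after unlink(a) → c:[1, 2, 3, 4]  free=[.FFFF...]
after truncate(c, 1) → c:[1]  free=[.F......]
after append(c, 3) → c:[1, 0, 2, 3]  free=[FFFF....]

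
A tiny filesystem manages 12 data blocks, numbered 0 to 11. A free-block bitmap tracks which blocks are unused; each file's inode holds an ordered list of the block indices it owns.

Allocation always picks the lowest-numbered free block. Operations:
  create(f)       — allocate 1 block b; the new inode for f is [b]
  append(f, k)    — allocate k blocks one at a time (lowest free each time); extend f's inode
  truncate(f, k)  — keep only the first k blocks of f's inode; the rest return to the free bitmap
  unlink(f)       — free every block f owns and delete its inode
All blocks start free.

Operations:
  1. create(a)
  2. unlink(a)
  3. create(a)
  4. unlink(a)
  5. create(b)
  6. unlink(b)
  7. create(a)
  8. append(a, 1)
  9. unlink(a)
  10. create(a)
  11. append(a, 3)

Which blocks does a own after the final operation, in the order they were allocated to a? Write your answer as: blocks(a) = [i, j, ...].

after create(a) → a:[0]  free=[F...........]
after unlink(a) →   free=[............]
after create(a) → a:[0]  free=[F...........]
after unlink(a) →   free=[............]
after create(b) → b:[0]  free=[F...........]
after unlink(b) →   free=[............]
after create(a) → a:[0]  free=[F...........]
after append(a, 1) → a:[0, 1]  free=[FF..........]
after unlink(a) →   free=[............]
after create(a) → a:[0]  free=[F...........]
after append(a, 3) → a:[0, 1, 2, 3]  free=[FFFF........]

blocks(a) = [0, 1, 2, 3]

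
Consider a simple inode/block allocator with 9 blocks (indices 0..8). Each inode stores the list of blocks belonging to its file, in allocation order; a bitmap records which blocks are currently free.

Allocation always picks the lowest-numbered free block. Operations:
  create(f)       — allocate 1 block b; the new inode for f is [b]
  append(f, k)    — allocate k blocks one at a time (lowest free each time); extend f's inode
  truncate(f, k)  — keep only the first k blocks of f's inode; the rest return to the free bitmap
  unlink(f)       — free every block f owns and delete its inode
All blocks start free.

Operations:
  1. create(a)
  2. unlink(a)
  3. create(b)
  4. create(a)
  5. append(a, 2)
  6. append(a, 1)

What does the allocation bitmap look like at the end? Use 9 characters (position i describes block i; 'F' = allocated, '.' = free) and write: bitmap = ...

bitmap = FFFFF....

after create(a) → a:[0]  free=[F........]
after unlink(a) →   free=[.........]
after create(b) → b:[0]  free=[F........]
after create(a) → a:[1], b:[0]  free=[FF.......]
after append(a, 2) → a:[1, 2, 3], b:[0]  free=[FFFF.....]
after append(a, 1) → a:[1, 2, 3, 4], b:[0]  free=[FFFFF....]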